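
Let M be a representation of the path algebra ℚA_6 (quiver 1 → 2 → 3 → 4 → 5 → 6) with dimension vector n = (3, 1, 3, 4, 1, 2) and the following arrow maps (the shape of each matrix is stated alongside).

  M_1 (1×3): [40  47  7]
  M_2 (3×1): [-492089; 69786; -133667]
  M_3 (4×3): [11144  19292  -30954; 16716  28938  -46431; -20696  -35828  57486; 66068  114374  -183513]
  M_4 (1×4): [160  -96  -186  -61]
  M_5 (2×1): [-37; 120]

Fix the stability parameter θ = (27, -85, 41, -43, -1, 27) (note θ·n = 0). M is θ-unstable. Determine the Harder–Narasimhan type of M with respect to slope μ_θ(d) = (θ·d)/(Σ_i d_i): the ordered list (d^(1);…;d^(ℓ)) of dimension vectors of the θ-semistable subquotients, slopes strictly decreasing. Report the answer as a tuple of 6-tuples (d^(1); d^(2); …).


Interval decomposition of M: I[1,1]^2, I[1,6], I[3,3]^2, I[4,4]^3, I[6,6].
HN type (ℓ=5): μ^(1)=41; μ^(2)=27; μ^(3)=-1; μ^(4)=-29; μ^(5)=-43

((0, 0, 2, 0, 0, 0); (2, 0, 0, 0, 0, 2); (0, 0, 1, 1, 1, 0); (1, 1, 0, 0, 0, 0); (0, 0, 0, 3, 0, 0))


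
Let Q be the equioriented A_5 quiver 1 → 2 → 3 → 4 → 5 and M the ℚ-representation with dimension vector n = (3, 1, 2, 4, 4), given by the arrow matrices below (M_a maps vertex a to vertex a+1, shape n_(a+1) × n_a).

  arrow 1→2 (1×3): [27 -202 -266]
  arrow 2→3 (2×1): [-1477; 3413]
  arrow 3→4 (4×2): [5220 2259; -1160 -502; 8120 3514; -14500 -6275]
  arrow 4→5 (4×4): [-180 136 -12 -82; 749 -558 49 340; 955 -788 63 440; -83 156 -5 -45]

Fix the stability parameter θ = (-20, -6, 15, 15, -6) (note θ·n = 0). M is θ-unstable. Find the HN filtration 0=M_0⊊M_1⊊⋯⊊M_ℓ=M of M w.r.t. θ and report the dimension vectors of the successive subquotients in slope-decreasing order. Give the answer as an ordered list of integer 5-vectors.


Interval decomposition of M: I[1,1]^2, I[1,5], I[3,3], I[4,5]^3.
HN type (ℓ=5): μ^(1)=15; μ^(2)=8; μ^(3)=9/2; μ^(4)=-6; μ^(5)=-20

((0, 0, 1, 0, 0); (0, 0, 1, 1, 1); (0, 0, 0, 3, 3); (0, 1, 0, 0, 0); (3, 0, 0, 0, 0))


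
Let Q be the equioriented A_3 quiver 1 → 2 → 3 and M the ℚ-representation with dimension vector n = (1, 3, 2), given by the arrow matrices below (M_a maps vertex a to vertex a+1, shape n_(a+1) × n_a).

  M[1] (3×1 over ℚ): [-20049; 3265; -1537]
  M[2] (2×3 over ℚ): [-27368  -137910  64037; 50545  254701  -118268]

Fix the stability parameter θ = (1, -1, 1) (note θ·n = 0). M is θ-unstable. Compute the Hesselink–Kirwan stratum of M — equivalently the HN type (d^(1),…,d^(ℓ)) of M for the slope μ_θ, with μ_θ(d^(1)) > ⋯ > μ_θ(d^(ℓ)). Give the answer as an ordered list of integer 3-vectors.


Via rank(M_{q-1}∘⋯∘M_p): M ≅ I[1,3], I[2,2], I[2,3].
μ_θ-semistable layers: μ^(1)=1; μ^(2)=0; μ^(3)=-1

((0, 0, 2); (1, 1, 0); (0, 2, 0))


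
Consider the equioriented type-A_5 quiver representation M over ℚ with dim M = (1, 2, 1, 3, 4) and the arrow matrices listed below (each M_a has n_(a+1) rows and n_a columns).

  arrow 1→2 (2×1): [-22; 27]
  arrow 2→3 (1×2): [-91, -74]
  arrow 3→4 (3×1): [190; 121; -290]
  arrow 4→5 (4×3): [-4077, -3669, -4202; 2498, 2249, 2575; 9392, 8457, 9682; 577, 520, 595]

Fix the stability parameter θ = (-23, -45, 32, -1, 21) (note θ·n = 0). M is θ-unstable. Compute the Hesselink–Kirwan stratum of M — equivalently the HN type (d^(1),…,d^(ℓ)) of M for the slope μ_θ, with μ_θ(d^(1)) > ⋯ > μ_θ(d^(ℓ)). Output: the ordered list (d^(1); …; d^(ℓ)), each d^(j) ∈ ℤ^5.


Barcode: M ≅ I[1,5], I[2,2], I[4,5]^2, I[5,5]. HN layers by μ_θ (5 steps, strictly decreasing):
  μ^(1)=21; μ^(2)=31/2; μ^(3)=-1; μ^(4)=-34; μ^(5)=-45

((0, 0, 0, 0, 4); (0, 0, 1, 1, 0); (0, 0, 0, 2, 0); (1, 1, 0, 0, 0); (0, 1, 0, 0, 0))


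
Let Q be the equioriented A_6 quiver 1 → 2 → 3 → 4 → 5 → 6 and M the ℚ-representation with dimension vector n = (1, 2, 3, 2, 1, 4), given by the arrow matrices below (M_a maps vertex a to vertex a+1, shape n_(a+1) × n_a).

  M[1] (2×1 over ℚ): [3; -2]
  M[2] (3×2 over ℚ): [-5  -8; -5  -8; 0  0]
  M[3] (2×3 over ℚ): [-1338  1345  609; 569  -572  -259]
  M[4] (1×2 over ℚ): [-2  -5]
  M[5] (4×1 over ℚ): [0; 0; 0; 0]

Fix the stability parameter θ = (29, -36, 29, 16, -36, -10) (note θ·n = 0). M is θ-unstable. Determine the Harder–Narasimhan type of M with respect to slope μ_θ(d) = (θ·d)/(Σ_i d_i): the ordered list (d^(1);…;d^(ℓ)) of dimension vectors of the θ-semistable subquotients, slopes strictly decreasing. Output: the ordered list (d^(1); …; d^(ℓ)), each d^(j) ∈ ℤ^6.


Barcode: M ≅ I[1,5], I[2,2], I[3,3], I[3,4], I[6,6]^4. HN layers by μ_θ (6 steps, strictly decreasing):
  μ^(1)=29; μ^(2)=45/2; μ^(3)=3; μ^(4)=-7/2; μ^(5)=-10; μ^(6)=-36

((0, 0, 1, 0, 0, 0); (0, 0, 1, 1, 0, 0); (0, 0, 1, 1, 1, 0); (1, 1, 0, 0, 0, 0); (0, 0, 0, 0, 0, 4); (0, 1, 0, 0, 0, 0))


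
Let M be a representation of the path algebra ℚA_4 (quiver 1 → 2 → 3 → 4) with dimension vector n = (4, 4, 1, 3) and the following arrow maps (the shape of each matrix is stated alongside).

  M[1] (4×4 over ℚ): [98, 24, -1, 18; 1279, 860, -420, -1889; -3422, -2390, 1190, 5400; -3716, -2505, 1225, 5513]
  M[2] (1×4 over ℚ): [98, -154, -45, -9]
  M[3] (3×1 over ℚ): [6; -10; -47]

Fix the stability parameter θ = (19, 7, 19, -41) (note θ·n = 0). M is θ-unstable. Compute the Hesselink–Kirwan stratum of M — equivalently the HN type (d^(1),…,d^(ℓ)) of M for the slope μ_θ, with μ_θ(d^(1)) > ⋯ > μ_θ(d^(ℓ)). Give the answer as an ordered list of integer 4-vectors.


Barcode: M ≅ I[1,1], I[1,2]^2, I[1,4], I[2,2], I[4,4]^2. HN layers by μ_θ (5 steps, strictly decreasing):
  μ^(1)=19; μ^(2)=13; μ^(3)=7; μ^(4)=1; μ^(5)=-41

((1, 0, 0, 0); (2, 2, 0, 0); (0, 1, 0, 0); (1, 1, 1, 1); (0, 0, 0, 2))


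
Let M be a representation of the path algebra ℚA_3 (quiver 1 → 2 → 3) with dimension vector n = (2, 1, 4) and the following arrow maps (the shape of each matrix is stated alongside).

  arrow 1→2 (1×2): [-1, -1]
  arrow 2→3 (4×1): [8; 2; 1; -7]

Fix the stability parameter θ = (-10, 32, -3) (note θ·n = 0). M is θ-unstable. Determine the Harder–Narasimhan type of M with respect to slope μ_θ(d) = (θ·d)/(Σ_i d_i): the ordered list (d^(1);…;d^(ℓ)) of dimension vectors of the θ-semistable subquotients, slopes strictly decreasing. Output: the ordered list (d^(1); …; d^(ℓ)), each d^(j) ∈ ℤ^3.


Via rank(M_{q-1}∘⋯∘M_p): M ≅ I[1,1], I[1,3], I[3,3]^3.
μ_θ-semistable layers: μ^(1)=29/2; μ^(2)=-3; μ^(3)=-10

((0, 1, 1); (0, 0, 3); (2, 0, 0))


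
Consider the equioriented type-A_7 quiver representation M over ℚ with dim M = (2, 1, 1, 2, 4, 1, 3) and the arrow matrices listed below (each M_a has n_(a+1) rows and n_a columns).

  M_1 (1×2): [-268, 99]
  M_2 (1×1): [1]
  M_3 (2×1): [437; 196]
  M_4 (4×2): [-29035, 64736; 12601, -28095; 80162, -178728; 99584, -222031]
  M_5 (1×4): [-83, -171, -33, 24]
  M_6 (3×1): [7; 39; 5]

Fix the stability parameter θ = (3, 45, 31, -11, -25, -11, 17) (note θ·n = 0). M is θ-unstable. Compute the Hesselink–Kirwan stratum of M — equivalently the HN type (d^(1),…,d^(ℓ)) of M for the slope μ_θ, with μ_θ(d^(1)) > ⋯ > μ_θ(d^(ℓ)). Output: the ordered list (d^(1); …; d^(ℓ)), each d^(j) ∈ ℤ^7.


Interval decomposition of M: I[1,1], I[1,5], I[4,7], I[5,5]^2, I[7,7]^2.
HN type (ℓ=6): μ^(1)=17; μ^(2)=10; μ^(3)=3; μ^(4)=-11; μ^(5)=-18; μ^(6)=-25

((0, 0, 0, 0, 0, 0, 3); (0, 1, 1, 1, 1, 0, 0); (2, 0, 0, 0, 0, 0, 0); (0, 0, 0, 0, 0, 1, 0); (0, 0, 0, 1, 1, 0, 0); (0, 0, 0, 0, 2, 0, 0))


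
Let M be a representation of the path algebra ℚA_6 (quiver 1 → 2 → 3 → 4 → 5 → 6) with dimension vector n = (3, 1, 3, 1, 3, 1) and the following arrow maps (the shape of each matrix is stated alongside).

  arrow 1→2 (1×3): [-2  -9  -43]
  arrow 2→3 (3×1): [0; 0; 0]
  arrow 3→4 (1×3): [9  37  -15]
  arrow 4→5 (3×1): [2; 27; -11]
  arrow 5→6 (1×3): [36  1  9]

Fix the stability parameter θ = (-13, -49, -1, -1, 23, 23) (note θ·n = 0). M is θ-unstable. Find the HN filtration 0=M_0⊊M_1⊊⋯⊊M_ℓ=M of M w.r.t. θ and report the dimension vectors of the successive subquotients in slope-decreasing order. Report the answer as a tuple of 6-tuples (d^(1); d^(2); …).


Interval decomposition of M: I[1,1]^2, I[1,2], I[3,3]^2, I[3,5], I[5,5], I[5,6].
HN type (ℓ=4): μ^(1)=23; μ^(2)=-1; μ^(3)=-13; μ^(4)=-31

((0, 0, 0, 0, 3, 1); (0, 0, 3, 1, 0, 0); (2, 0, 0, 0, 0, 0); (1, 1, 0, 0, 0, 0))


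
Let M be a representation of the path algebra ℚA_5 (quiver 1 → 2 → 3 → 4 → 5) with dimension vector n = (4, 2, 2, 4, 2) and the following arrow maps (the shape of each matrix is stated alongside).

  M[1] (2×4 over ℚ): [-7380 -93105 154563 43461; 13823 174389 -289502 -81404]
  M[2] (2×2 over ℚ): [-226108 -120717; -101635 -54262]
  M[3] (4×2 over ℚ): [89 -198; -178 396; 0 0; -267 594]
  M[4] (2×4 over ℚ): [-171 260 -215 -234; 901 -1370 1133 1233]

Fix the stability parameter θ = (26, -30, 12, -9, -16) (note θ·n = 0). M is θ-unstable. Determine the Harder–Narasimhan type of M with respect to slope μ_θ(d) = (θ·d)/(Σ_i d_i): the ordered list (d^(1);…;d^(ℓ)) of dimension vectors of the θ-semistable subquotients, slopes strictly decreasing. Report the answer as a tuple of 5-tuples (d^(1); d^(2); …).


Via rank(M_{q-1}∘⋯∘M_p): M ≅ I[1,1]^2, I[1,3], I[1,5], I[4,4]^2, I[4,5].
μ_θ-semistable layers: μ^(1)=26; μ^(2)=12; μ^(3)=-2; μ^(4)=-17/5; μ^(5)=-9; μ^(6)=-25/2

((2, 0, 0, 0, 0); (0, 0, 1, 0, 0); (1, 1, 0, 0, 0); (1, 1, 1, 1, 1); (0, 0, 0, 2, 0); (0, 0, 0, 1, 1))


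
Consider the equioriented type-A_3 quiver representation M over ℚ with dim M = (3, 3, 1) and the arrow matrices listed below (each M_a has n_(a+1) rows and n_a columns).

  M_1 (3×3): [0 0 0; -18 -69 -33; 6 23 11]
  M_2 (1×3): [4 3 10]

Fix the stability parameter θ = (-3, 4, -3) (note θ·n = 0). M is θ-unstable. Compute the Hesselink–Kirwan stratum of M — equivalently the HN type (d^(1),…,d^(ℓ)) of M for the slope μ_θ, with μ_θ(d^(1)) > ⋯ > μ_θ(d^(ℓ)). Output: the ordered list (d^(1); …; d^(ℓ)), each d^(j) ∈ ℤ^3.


Barcode: M ≅ I[1,1]^2, I[1,3], I[2,2]^2. HN layers by μ_θ (3 steps, strictly decreasing):
  μ^(1)=4; μ^(2)=1/2; μ^(3)=-3

((0, 2, 0); (0, 1, 1); (3, 0, 0))


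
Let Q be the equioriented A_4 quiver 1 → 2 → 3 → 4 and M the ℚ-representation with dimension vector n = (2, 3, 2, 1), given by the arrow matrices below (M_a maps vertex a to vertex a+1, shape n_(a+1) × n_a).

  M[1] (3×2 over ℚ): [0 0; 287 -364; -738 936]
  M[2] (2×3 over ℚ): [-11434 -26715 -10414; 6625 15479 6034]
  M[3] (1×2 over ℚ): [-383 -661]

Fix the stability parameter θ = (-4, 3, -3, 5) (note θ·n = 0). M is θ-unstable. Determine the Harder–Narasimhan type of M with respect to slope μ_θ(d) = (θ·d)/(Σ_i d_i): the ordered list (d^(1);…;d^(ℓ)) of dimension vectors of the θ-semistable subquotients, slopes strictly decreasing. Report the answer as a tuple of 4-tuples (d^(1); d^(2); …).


Interval decomposition of M: I[1,1], I[1,4], I[2,2], I[2,3].
HN type (ℓ=4): μ^(1)=5; μ^(2)=3; μ^(3)=0; μ^(4)=-4

((0, 0, 0, 1); (0, 1, 0, 0); (0, 2, 2, 0); (2, 0, 0, 0))


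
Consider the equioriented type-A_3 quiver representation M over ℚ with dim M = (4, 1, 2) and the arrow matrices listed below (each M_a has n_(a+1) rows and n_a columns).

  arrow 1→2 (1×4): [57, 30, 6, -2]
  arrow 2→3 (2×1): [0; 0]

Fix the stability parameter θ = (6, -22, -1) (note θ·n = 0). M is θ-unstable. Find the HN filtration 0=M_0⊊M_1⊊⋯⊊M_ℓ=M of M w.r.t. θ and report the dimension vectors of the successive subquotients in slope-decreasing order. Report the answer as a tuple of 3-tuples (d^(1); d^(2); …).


Barcode: M ≅ I[1,1]^3, I[1,2], I[3,3]^2. HN layers by μ_θ (3 steps, strictly decreasing):
  μ^(1)=6; μ^(2)=-1; μ^(3)=-8

((3, 0, 0); (0, 0, 2); (1, 1, 0))


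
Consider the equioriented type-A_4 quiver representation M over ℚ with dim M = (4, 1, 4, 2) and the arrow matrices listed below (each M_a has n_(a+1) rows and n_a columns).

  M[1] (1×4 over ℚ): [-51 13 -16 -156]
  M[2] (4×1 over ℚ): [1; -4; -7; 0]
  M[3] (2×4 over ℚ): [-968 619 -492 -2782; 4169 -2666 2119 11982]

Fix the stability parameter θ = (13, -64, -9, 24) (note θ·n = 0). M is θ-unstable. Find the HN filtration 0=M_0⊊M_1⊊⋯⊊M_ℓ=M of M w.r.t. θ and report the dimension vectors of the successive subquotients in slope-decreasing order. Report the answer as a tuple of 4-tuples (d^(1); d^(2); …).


Via rank(M_{q-1}∘⋯∘M_p): M ≅ I[1,1]^3, I[1,3], I[3,3], I[3,4]^2.
μ_θ-semistable layers: μ^(1)=24; μ^(2)=13; μ^(3)=-9; μ^(4)=-51/2

((0, 0, 0, 2); (3, 0, 0, 0); (0, 0, 4, 0); (1, 1, 0, 0))


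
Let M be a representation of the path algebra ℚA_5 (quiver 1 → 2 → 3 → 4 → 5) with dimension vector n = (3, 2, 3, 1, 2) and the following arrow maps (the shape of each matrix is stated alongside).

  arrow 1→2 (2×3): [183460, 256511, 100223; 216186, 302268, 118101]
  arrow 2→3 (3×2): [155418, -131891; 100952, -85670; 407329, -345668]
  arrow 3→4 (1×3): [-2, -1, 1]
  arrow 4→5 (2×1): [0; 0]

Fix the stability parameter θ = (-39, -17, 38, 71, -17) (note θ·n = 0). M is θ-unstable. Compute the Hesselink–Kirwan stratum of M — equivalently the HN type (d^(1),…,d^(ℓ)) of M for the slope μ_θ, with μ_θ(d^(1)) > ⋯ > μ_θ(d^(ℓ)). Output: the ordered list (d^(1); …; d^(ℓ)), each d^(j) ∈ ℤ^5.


Interval decomposition of M: I[1,1], I[1,3], I[1,4], I[3,3], I[5,5]^2.
HN type (ℓ=4): μ^(1)=71; μ^(2)=38; μ^(3)=-17; μ^(4)=-39

((0, 0, 0, 1, 0); (0, 0, 3, 0, 0); (0, 2, 0, 0, 2); (3, 0, 0, 0, 0))


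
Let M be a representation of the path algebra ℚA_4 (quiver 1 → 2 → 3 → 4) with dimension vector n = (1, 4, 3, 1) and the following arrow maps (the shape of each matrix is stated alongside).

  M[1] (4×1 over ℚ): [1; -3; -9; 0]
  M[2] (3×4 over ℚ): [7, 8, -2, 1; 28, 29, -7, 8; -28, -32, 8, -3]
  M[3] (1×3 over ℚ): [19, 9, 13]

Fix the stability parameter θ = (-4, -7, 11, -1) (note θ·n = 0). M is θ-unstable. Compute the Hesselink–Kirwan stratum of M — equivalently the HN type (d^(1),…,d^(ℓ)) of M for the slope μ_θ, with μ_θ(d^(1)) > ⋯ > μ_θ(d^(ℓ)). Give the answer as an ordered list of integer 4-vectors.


Via rank(M_{q-1}∘⋯∘M_p): M ≅ I[1,4], I[2,2], I[2,3]^2.
μ_θ-semistable layers: μ^(1)=11; μ^(2)=5; μ^(3)=-11/2; μ^(4)=-7

((0, 0, 2, 0); (0, 0, 1, 1); (1, 1, 0, 0); (0, 3, 0, 0))


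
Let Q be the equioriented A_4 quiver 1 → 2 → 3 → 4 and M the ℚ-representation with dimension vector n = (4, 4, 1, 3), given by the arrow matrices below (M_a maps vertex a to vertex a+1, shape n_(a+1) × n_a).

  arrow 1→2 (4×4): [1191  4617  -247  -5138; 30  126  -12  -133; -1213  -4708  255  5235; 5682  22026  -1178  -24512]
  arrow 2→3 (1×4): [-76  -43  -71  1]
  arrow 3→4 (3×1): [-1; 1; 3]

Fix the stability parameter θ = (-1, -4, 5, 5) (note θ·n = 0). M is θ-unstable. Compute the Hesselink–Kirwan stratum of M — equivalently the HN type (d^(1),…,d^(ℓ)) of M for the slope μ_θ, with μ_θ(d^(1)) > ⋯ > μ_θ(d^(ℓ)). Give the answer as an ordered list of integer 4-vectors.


Via rank(M_{q-1}∘⋯∘M_p): M ≅ I[1,1], I[1,2]^2, I[1,4], I[2,2], I[4,4]^2.
μ_θ-semistable layers: μ^(1)=5; μ^(2)=-1; μ^(3)=-5/2; μ^(4)=-4

((0, 0, 1, 3); (1, 0, 0, 0); (3, 3, 0, 0); (0, 1, 0, 0))


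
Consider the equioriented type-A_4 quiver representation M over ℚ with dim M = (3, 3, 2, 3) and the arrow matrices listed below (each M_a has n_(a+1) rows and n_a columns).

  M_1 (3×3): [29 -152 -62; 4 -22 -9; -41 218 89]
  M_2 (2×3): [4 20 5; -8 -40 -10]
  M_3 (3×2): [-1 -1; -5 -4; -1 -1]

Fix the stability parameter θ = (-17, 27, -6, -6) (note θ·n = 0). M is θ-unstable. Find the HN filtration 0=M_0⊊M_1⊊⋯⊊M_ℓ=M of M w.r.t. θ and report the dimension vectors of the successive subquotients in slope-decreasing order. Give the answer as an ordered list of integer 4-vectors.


Via rank(M_{q-1}∘⋯∘M_p): M ≅ I[1,1], I[1,2], I[1,4], I[2,2], I[3,4], I[4,4].
μ_θ-semistable layers: μ^(1)=27; μ^(2)=5; μ^(3)=-6; μ^(4)=-17

((0, 2, 0, 0); (0, 1, 1, 1); (0, 0, 1, 2); (3, 0, 0, 0))


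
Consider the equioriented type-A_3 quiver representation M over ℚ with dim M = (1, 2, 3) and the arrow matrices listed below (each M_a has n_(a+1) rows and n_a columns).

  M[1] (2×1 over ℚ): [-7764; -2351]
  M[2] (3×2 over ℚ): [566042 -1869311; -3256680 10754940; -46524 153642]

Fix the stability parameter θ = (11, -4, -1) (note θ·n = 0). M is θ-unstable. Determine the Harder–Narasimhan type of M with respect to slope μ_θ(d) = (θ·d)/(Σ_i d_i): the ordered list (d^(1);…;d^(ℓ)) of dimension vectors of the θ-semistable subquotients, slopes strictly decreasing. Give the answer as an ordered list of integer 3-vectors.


Via rank(M_{q-1}∘⋯∘M_p): M ≅ I[1,3], I[2,2], I[3,3]^2.
μ_θ-semistable layers: μ^(1)=2; μ^(2)=-1; μ^(3)=-4

((1, 1, 1); (0, 0, 2); (0, 1, 0))


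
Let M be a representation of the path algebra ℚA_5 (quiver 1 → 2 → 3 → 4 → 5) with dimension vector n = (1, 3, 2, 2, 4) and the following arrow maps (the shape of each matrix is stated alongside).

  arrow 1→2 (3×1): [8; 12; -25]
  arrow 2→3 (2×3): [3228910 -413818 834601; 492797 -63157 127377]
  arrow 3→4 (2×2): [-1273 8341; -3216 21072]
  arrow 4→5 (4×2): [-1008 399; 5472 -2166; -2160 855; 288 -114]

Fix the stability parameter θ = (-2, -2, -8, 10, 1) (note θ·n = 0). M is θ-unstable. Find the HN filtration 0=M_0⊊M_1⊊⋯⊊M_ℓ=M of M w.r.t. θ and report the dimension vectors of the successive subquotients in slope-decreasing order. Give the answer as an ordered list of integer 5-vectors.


Via rank(M_{q-1}∘⋯∘M_p): M ≅ I[1,3], I[2,2], I[2,4], I[4,5], I[5,5]^3.
μ_θ-semistable layers: μ^(1)=10; μ^(2)=11/2; μ^(3)=1; μ^(4)=-2; μ^(5)=-4; μ^(6)=-5

((0, 0, 0, 1, 0); (0, 0, 0, 1, 1); (0, 0, 0, 0, 3); (0, 1, 0, 0, 0); (1, 1, 1, 0, 0); (0, 1, 1, 0, 0))


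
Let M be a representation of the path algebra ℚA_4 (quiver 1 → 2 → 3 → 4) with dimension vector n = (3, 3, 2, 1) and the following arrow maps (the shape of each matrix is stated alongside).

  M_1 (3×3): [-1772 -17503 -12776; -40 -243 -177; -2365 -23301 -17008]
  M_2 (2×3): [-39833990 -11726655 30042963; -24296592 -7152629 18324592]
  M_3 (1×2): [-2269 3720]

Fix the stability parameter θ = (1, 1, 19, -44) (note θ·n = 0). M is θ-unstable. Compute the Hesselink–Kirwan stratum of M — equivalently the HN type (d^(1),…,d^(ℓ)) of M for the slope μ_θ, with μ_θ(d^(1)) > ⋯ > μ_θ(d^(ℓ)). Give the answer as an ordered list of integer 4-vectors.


Interval decomposition of M: I[1,2], I[1,3], I[1,4].
HN type (ℓ=3): μ^(1)=19; μ^(2)=1; μ^(3)=-23/4

((0, 0, 1, 0); (2, 2, 0, 0); (1, 1, 1, 1))


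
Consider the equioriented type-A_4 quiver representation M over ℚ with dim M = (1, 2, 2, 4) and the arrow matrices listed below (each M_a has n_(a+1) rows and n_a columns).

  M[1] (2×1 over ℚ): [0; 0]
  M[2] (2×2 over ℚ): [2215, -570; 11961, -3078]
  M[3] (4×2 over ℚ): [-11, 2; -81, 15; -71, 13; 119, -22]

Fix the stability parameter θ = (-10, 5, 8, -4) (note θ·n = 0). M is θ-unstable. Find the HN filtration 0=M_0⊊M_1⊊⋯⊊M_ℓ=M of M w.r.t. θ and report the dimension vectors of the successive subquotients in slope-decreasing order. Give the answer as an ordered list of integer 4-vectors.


Via rank(M_{q-1}∘⋯∘M_p): M ≅ I[1,1], I[2,2], I[2,4], I[3,4], I[4,4]^2.
μ_θ-semistable layers: μ^(1)=5; μ^(2)=3; μ^(3)=2; μ^(4)=-4; μ^(5)=-10

((0, 1, 0, 0); (0, 1, 1, 1); (0, 0, 1, 1); (0, 0, 0, 2); (1, 0, 0, 0))


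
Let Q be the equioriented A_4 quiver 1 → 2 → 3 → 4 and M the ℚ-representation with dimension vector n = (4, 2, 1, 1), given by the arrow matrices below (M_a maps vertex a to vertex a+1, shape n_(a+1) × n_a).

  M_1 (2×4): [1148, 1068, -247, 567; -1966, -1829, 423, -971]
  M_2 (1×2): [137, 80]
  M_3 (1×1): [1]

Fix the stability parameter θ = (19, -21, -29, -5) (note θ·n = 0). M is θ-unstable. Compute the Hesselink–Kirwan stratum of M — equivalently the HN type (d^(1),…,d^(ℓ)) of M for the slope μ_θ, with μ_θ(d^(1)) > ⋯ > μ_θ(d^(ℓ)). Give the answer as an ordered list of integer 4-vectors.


Barcode: M ≅ I[1,1]^2, I[1,2], I[1,4]. HN layers by μ_θ (4 steps, strictly decreasing):
  μ^(1)=19; μ^(2)=-1; μ^(3)=-5; μ^(4)=-31/3

((2, 0, 0, 0); (1, 1, 0, 0); (0, 0, 0, 1); (1, 1, 1, 0))


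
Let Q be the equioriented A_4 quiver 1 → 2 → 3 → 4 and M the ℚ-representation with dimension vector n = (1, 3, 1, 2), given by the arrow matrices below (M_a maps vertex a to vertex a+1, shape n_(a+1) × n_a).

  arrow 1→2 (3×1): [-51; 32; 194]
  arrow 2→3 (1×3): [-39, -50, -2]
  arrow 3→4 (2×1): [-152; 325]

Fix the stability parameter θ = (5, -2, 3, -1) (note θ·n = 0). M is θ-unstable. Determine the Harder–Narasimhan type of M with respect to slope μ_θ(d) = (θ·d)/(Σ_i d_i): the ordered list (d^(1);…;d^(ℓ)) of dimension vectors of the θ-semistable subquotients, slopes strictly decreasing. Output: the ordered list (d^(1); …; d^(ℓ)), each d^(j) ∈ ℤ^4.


Barcode: M ≅ I[1,4], I[2,2]^2, I[4,4]. HN layers by μ_θ (3 steps, strictly decreasing):
  μ^(1)=5/4; μ^(2)=-1; μ^(3)=-2

((1, 1, 1, 1); (0, 0, 0, 1); (0, 2, 0, 0))


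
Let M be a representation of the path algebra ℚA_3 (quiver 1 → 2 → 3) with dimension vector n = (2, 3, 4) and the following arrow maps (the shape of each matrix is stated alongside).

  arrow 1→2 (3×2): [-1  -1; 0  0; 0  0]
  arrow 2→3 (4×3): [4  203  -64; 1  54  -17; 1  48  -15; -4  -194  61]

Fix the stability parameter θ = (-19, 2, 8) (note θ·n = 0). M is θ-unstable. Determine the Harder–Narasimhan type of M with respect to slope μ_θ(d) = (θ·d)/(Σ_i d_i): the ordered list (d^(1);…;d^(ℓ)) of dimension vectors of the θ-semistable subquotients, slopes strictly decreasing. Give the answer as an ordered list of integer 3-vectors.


Barcode: M ≅ I[1,1], I[1,3], I[2,3]^2, I[3,3]. HN layers by μ_θ (3 steps, strictly decreasing):
  μ^(1)=8; μ^(2)=2; μ^(3)=-19

((0, 0, 4); (0, 3, 0); (2, 0, 0))


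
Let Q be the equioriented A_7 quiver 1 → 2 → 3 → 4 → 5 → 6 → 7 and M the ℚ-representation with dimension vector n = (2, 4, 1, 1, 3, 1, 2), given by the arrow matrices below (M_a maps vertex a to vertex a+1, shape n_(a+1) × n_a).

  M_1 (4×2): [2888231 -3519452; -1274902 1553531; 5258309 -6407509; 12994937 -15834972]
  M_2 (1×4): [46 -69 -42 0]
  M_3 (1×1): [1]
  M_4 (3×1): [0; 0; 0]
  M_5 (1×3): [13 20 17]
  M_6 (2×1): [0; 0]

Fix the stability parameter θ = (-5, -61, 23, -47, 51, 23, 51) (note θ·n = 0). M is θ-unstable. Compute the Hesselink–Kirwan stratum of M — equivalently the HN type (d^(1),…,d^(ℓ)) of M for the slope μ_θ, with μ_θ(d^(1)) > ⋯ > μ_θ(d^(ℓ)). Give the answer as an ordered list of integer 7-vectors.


Barcode: M ≅ I[1,2], I[1,4], I[2,2]^2, I[5,5]^2, I[5,6], I[7,7]^2. HN layers by μ_θ (5 steps, strictly decreasing):
  μ^(1)=51; μ^(2)=37; μ^(3)=-12; μ^(4)=-33; μ^(5)=-61

((0, 0, 0, 0, 2, 0, 2); (0, 0, 0, 0, 1, 1, 0); (0, 0, 1, 1, 0, 0, 0); (2, 2, 0, 0, 0, 0, 0); (0, 2, 0, 0, 0, 0, 0))


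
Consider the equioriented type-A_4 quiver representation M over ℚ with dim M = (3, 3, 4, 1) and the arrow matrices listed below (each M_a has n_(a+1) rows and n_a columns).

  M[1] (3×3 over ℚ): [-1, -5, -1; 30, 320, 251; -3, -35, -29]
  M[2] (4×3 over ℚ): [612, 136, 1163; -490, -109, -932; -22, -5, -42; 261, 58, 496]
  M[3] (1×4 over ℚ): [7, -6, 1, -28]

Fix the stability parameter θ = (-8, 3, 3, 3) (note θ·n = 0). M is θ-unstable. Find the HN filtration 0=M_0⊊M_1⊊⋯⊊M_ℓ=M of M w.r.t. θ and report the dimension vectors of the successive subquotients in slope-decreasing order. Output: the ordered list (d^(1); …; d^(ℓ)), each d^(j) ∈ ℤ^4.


Barcode: M ≅ I[1,1], I[1,3], I[1,4], I[2,3], I[3,3]. HN layers by μ_θ (2 steps, strictly decreasing):
  μ^(1)=3; μ^(2)=-8

((0, 3, 4, 1); (3, 0, 0, 0))


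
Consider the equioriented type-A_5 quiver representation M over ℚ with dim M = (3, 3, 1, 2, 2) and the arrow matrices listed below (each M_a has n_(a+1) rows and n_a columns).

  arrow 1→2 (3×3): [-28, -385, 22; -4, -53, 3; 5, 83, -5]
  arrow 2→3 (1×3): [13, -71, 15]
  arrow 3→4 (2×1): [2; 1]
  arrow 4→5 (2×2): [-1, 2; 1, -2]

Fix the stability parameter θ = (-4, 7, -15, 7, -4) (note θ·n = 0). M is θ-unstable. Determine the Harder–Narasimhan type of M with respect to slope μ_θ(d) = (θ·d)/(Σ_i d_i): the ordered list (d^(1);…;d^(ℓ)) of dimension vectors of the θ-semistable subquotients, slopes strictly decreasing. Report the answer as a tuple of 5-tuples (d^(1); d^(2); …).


Interval decomposition of M: I[1,2]^2, I[1,4], I[4,5], I[5,5].
HN type (ℓ=3): μ^(1)=7; μ^(2)=3/2; μ^(3)=-4

((0, 2, 0, 1, 0); (0, 0, 0, 1, 1); (3, 1, 1, 0, 1))


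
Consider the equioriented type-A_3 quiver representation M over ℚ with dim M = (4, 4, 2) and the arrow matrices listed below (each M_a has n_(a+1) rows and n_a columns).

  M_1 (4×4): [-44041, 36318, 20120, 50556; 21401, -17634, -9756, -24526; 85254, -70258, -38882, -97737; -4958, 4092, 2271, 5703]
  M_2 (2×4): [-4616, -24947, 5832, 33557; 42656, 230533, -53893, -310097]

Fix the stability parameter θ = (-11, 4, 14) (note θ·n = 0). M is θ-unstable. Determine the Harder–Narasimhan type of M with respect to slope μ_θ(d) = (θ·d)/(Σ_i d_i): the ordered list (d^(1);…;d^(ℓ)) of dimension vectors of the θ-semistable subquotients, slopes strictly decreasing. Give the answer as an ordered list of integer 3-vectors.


Interval decomposition of M: I[1,2]^2, I[1,3]^2.
HN type (ℓ=3): μ^(1)=14; μ^(2)=4; μ^(3)=-11

((0, 0, 2); (0, 4, 0); (4, 0, 0))


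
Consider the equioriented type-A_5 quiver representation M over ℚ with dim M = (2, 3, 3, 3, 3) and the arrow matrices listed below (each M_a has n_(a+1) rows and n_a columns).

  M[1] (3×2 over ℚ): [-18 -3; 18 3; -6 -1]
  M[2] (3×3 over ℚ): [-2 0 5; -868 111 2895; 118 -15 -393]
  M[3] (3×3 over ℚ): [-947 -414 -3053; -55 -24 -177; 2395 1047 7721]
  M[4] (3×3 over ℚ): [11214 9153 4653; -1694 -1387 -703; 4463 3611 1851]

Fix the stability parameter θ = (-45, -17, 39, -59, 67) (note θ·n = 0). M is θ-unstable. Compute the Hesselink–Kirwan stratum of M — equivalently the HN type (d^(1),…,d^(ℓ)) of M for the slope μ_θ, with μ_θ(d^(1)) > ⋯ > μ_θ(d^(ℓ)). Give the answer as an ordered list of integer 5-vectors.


Via rank(M_{q-1}∘⋯∘M_p): M ≅ I[1,1], I[1,5], I[2,3], I[2,5], I[4,4], I[5,5].
μ_θ-semistable layers: μ^(1)=67; μ^(2)=39; μ^(3)=-10; μ^(4)=-17; μ^(5)=-45; μ^(6)=-59

((0, 0, 0, 0, 3); (0, 0, 1, 0, 0); (0, 0, 2, 2, 0); (0, 3, 0, 0, 0); (2, 0, 0, 0, 0); (0, 0, 0, 1, 0))


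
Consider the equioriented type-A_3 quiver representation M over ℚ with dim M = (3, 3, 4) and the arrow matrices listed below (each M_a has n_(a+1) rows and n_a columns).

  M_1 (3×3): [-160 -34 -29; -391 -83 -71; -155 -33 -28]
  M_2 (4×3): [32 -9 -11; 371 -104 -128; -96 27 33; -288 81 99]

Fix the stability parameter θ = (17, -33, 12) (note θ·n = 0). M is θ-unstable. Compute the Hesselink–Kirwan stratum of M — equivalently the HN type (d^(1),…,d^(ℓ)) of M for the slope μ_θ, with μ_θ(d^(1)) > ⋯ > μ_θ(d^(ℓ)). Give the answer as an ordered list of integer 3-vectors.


Via rank(M_{q-1}∘⋯∘M_p): M ≅ I[1,1], I[1,2], I[1,3], I[2,3], I[3,3]^2.
μ_θ-semistable layers: μ^(1)=17; μ^(2)=12; μ^(3)=-8; μ^(4)=-33

((1, 0, 0); (0, 0, 4); (2, 2, 0); (0, 1, 0))


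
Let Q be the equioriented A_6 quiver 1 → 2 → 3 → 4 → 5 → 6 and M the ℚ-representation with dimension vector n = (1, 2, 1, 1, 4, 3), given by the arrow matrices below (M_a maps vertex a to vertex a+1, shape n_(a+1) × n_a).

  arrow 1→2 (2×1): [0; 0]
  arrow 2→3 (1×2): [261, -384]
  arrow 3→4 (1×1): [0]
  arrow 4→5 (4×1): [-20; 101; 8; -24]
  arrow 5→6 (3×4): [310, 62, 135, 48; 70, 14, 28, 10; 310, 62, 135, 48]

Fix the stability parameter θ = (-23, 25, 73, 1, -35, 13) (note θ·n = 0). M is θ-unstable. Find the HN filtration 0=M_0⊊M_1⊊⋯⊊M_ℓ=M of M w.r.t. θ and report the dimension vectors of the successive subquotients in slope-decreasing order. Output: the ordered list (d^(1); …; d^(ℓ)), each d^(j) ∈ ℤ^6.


Via rank(M_{q-1}∘⋯∘M_p): M ≅ I[1,1], I[2,2], I[2,3], I[4,6], I[5,5]^2, I[5,6], I[6,6].
μ_θ-semistable layers: μ^(1)=73; μ^(2)=25; μ^(3)=13; μ^(4)=-17; μ^(5)=-23; μ^(6)=-35

((0, 0, 1, 0, 0, 0); (0, 2, 0, 0, 0, 0); (0, 0, 0, 0, 0, 3); (0, 0, 0, 1, 1, 0); (1, 0, 0, 0, 0, 0); (0, 0, 0, 0, 3, 0))


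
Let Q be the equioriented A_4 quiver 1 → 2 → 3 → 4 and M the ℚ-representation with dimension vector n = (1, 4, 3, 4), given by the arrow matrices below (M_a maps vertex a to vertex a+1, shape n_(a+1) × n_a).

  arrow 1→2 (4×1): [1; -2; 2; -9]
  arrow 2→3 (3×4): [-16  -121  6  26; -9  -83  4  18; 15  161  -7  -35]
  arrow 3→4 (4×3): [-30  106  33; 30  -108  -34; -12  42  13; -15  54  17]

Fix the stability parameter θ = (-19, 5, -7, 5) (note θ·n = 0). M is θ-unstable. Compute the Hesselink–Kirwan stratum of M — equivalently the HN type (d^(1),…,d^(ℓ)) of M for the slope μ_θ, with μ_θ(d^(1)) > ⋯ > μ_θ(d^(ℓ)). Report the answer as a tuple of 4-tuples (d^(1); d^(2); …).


Interval decomposition of M: I[1,3], I[2,2], I[2,4]^2, I[4,4]^2.
HN type (ℓ=3): μ^(1)=5; μ^(2)=-1; μ^(3)=-19

((0, 1, 0, 4); (0, 3, 3, 0); (1, 0, 0, 0))


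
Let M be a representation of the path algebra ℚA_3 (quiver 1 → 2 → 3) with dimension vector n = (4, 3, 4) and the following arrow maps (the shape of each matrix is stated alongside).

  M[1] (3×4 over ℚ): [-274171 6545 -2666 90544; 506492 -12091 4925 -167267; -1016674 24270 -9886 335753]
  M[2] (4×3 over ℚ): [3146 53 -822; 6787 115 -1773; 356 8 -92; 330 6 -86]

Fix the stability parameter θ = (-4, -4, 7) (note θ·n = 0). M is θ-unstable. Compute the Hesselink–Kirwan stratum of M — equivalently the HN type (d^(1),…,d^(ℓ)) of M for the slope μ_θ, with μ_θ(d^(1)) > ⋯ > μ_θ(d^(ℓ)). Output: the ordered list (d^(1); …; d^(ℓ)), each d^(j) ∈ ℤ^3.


Via rank(M_{q-1}∘⋯∘M_p): M ≅ I[1,1], I[1,2], I[1,3]^2, I[3,3]^2.
μ_θ-semistable layers: μ^(1)=7; μ^(2)=-4

((0, 0, 4); (4, 3, 0))


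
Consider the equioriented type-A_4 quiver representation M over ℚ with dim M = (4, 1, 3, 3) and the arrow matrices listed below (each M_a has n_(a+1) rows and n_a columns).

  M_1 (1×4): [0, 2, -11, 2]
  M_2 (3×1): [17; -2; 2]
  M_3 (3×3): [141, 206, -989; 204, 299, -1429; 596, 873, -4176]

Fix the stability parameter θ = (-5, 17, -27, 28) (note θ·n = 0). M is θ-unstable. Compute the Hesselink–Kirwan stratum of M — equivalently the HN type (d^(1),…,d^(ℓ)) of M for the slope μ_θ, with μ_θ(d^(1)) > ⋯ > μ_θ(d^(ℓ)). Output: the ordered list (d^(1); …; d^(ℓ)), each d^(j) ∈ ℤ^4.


Via rank(M_{q-1}∘⋯∘M_p): M ≅ I[1,1]^3, I[1,4], I[3,4]^2.
μ_θ-semistable layers: μ^(1)=28; μ^(2)=-5; μ^(3)=-27

((0, 0, 0, 3); (4, 1, 1, 0); (0, 0, 2, 0))


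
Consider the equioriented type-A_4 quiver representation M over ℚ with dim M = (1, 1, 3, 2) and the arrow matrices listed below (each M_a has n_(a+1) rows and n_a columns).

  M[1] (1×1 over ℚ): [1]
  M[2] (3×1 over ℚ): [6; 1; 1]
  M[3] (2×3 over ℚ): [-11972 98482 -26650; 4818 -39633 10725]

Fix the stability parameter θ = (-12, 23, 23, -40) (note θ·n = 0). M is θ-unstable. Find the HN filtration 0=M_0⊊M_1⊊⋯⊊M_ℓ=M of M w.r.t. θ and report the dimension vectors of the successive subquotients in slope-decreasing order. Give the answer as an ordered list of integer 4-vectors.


Via rank(M_{q-1}∘⋯∘M_p): M ≅ I[1,3], I[3,3], I[3,4], I[4,4].
μ_θ-semistable layers: μ^(1)=23; μ^(2)=-17/2; μ^(3)=-12; μ^(4)=-40

((0, 1, 2, 0); (0, 0, 1, 1); (1, 0, 0, 0); (0, 0, 0, 1))


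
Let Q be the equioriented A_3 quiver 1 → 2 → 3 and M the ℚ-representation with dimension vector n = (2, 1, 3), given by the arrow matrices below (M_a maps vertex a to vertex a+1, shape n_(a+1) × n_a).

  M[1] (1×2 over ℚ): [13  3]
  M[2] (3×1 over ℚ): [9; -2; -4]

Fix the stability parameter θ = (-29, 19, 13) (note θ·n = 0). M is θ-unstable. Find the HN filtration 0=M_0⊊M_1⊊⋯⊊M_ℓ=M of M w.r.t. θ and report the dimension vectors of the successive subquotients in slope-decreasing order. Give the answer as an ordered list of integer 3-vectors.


Barcode: M ≅ I[1,1], I[1,3], I[3,3]^2. HN layers by μ_θ (3 steps, strictly decreasing):
  μ^(1)=16; μ^(2)=13; μ^(3)=-29

((0, 1, 1); (0, 0, 2); (2, 0, 0))


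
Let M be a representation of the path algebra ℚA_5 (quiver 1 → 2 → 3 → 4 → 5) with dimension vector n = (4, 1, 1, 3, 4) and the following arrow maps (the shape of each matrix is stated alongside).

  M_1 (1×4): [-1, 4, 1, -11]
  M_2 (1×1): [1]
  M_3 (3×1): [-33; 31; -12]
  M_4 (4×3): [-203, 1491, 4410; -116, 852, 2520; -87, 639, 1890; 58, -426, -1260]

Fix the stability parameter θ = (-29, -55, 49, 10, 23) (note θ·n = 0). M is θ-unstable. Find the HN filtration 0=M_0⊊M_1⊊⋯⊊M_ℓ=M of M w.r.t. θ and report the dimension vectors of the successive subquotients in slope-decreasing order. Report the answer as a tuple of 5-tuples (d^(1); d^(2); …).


Barcode: M ≅ I[1,1]^3, I[1,4], I[4,4], I[4,5], I[5,5]^3. HN layers by μ_θ (5 steps, strictly decreasing):
  μ^(1)=59/2; μ^(2)=23; μ^(3)=10; μ^(4)=-29; μ^(5)=-42

((0, 0, 1, 1, 0); (0, 0, 0, 0, 4); (0, 0, 0, 2, 0); (3, 0, 0, 0, 0); (1, 1, 0, 0, 0))


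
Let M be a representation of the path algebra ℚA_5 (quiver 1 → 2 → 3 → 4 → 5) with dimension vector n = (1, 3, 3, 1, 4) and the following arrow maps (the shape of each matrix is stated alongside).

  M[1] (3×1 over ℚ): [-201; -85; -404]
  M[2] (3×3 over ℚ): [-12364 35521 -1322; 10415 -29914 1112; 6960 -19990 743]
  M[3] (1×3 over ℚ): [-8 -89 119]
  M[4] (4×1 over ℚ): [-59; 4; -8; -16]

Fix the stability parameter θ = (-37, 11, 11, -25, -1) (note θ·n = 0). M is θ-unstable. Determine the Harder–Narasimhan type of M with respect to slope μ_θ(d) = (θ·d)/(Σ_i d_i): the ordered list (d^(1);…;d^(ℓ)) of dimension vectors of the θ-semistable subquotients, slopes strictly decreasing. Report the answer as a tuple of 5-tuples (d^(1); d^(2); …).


Barcode: M ≅ I[1,5], I[2,3]^2, I[5,5]^3. HN layers by μ_θ (3 steps, strictly decreasing):
  μ^(1)=11; μ^(2)=-1; μ^(3)=-37

((0, 2, 2, 0, 0); (0, 1, 1, 1, 4); (1, 0, 0, 0, 0))


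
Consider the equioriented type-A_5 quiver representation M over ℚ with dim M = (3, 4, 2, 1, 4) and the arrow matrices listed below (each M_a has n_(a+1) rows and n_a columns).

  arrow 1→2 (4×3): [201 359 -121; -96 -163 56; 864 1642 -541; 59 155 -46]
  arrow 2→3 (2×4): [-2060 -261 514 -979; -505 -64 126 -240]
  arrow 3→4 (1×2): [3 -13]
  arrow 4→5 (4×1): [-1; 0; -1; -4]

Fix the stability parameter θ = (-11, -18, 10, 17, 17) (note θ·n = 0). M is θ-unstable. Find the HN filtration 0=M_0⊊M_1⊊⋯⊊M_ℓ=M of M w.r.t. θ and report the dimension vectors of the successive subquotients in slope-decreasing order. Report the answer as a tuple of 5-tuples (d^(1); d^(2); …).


Via rank(M_{q-1}∘⋯∘M_p): M ≅ I[1,2], I[1,3], I[1,5], I[2,2], I[5,5]^3.
μ_θ-semistable layers: μ^(1)=17; μ^(2)=10; μ^(3)=-29/2; μ^(4)=-18

((0, 0, 0, 1, 4); (0, 0, 2, 0, 0); (3, 3, 0, 0, 0); (0, 1, 0, 0, 0))


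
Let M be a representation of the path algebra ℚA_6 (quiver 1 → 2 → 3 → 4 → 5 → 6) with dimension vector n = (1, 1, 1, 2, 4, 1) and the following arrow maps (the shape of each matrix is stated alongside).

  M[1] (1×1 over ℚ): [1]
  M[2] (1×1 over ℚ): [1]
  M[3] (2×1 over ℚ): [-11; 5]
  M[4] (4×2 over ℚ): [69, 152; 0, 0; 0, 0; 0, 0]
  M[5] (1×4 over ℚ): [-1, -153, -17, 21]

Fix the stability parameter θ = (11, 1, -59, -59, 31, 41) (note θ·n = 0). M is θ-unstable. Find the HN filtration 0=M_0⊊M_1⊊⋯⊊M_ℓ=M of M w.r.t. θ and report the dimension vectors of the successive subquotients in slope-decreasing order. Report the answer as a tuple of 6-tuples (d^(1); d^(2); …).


Interval decomposition of M: I[1,6], I[4,4], I[5,5]^3.
HN type (ℓ=4): μ^(1)=41; μ^(2)=31; μ^(3)=-53/2; μ^(4)=-59

((0, 0, 0, 0, 0, 1); (0, 0, 0, 0, 4, 0); (1, 1, 1, 1, 0, 0); (0, 0, 0, 1, 0, 0))


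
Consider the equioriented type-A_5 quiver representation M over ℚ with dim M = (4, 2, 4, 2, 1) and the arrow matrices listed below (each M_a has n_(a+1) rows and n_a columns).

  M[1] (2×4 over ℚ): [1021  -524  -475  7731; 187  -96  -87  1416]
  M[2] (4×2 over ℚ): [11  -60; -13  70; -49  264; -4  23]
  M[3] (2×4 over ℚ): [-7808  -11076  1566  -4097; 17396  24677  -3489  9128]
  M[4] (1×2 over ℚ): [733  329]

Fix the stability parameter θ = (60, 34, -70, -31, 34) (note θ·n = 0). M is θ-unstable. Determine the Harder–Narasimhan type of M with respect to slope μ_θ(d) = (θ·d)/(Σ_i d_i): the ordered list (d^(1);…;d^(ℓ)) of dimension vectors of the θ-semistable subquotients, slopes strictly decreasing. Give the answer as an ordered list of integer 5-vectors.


Barcode: M ≅ I[1,1]^2, I[1,3], I[1,5], I[3,3], I[3,4]. HN layers by μ_θ (6 steps, strictly decreasing):
  μ^(1)=60; μ^(2)=34; μ^(3)=8; μ^(4)=-7/4; μ^(5)=-31; μ^(6)=-70

((2, 0, 0, 0, 0); (0, 0, 0, 0, 1); (1, 1, 1, 0, 0); (1, 1, 1, 1, 0); (0, 0, 0, 1, 0); (0, 0, 2, 0, 0))


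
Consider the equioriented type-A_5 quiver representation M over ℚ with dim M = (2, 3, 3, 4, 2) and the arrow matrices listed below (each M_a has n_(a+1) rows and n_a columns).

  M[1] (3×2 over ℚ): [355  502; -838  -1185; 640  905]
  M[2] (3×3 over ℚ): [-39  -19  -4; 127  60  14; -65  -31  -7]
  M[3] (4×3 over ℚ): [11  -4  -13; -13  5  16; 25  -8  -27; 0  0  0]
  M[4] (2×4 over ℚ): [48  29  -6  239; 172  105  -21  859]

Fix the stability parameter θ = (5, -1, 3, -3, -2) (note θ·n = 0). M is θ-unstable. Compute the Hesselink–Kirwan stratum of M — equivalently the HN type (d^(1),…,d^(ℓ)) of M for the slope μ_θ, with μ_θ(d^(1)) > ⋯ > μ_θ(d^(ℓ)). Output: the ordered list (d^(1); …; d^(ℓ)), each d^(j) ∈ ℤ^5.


Interval decomposition of M: I[1,3], I[1,5], I[2,5], I[4,4]^2.
HN type (ℓ=6): μ^(1)=3; μ^(2)=2; μ^(3)=2/5; μ^(4)=-2/3; μ^(5)=-1; μ^(6)=-3

((0, 0, 1, 0, 0); (1, 1, 0, 0, 0); (1, 1, 1, 1, 1); (0, 0, 1, 1, 1); (0, 1, 0, 0, 0); (0, 0, 0, 2, 0))


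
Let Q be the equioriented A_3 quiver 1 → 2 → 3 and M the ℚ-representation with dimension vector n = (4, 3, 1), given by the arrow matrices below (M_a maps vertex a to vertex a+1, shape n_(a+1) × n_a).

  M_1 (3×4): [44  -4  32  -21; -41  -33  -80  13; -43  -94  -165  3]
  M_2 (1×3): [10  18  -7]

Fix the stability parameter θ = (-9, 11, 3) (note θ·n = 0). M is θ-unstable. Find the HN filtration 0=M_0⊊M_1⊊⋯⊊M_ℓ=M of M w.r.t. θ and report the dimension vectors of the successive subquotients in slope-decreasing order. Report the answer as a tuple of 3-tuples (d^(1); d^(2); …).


Via rank(M_{q-1}∘⋯∘M_p): M ≅ I[1,1], I[1,2]^2, I[1,3].
μ_θ-semistable layers: μ^(1)=11; μ^(2)=7; μ^(3)=-9

((0, 2, 0); (0, 1, 1); (4, 0, 0))


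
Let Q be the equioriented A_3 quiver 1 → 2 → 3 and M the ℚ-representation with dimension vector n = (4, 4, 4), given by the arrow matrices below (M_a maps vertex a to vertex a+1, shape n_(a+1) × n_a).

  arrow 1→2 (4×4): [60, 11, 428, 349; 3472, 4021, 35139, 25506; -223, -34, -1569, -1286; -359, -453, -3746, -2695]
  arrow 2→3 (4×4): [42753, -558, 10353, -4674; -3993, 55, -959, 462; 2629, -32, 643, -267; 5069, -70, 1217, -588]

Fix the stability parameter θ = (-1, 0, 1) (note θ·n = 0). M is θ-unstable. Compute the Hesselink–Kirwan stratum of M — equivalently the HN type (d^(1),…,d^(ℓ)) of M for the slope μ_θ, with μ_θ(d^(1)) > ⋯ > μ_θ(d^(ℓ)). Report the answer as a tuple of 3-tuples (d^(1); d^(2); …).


Interval decomposition of M: I[1,2], I[1,3]^3, I[3,3].
HN type (ℓ=3): μ^(1)=1; μ^(2)=0; μ^(3)=-1

((0, 0, 4); (0, 4, 0); (4, 0, 0))
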